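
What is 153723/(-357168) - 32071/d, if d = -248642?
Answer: -4461209873/14801160976 ≈ -0.30141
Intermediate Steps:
153723/(-357168) - 32071/d = 153723/(-357168) - 32071/(-248642) = 153723*(-1/357168) - 32071*(-1/248642) = -51241/119056 + 32071/248642 = -4461209873/14801160976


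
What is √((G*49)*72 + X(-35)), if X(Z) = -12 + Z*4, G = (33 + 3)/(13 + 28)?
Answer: 2*√1237954/41 ≈ 54.275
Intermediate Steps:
G = 36/41 ≈ 0.87805
X(Z) = -12 + 4*Z
√((G*49)*72 + X(-35)) = √(((36/41)*49)*72 + (-12 + 4*(-35))) = √((1764/41)*72 + (-12 - 140)) = √(127008/41 - 152) = √(120776/41) = 2*√1237954/41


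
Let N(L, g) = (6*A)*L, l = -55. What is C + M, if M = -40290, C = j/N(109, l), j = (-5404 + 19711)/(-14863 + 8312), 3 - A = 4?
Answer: -57538869451/1428118 ≈ -40290.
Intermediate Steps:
A = -1 (A = 3 - 1*4 = 3 - 4 = -1)
j = -14307/6551 (j = 14307/(-6551) = 14307*(-1/6551) = -14307/6551 ≈ -2.1839)
N(L, g) = -6*L (N(L, g) = (6*(-1))*L = -6*L)
C = 4769/1428118 (C = -14307/(6551*((-6*109))) = -14307/6551/(-654) = -14307/6551*(-1/654) = 4769/1428118 ≈ 0.0033394)
C + M = 4769/1428118 - 40290 = -57538869451/1428118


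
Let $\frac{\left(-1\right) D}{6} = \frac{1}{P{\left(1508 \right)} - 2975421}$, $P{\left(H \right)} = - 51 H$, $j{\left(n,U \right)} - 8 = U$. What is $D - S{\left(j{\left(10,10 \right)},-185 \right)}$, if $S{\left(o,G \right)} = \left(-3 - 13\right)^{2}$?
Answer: $- \frac{260465406}{1017443} \approx -256.0$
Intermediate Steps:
$j{\left(n,U \right)} = 8 + U$
$S{\left(o,G \right)} = 256$ ($S{\left(o,G \right)} = \left(-16\right)^{2} = 256$)
$D = \frac{2}{1017443}$ ($D = - \frac{6}{\left(-51\right) 1508 - 2975421} = - \frac{6}{-76908 - 2975421} = - \frac{6}{-3052329} = \left(-6\right) \left(- \frac{1}{3052329}\right) = \frac{2}{1017443} \approx 1.9657 \cdot 10^{-6}$)
$D - S{\left(j{\left(10,10 \right)},-185 \right)} = \frac{2}{1017443} - 256 = - \frac{260465406}{1017443}$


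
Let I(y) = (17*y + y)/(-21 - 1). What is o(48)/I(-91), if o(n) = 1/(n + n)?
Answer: 11/78624 ≈ 0.00013991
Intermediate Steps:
I(y) = -9*y/11 (I(y) = (18*y)/(-22) = (18*y)*(-1/22) = -9*y/11)
o(n) = 1/(2*n)
o(48)/I(-91) = ((½)/48)/((-9/11*(-91))) = ((½)*(1/48))/(819/11) = (1/96)*(11/819) = 11/78624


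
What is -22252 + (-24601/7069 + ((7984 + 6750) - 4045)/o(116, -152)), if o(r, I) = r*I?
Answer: -2774012134589/124640608 ≈ -22256.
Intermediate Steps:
o(r, I) = I*r
-22252 + (-24601/7069 + ((7984 + 6750) - 4045)/o(116, -152)) = -22252 + (-24601/7069 + ((7984 + 6750) - 4045)/((-152*116))) = -22252 + (-24601*1/7069 + (14734 - 4045)/(-17632)) = -22252 + (-24601/7069 + 10689*(-1/17632)) = -22252 + (-24601/7069 - 10689/17632) = -22252 - 509325373/124640608 = -2774012134589/124640608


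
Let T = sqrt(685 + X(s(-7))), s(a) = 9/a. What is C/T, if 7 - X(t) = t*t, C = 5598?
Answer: 39186*sqrt(33827)/33827 ≈ 213.06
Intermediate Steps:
X(t) = 7 - t**2 (X(t) = 7 - t*t = 7 - t**2)
T = sqrt(33827)/7 (T = sqrt(685 + (7 - (9/(-7))**2)) = sqrt(685 + (7 - (9*(-1/7))**2)) = sqrt(685 + (7 - (-9/7)**2)) = sqrt(685 + (7 - 1*81/49)) = sqrt(685 + (7 - 81/49)) = sqrt(685 + 262/49) = sqrt(33827/49) = sqrt(33827)/7 ≈ 26.274)
C/T = 5598/((sqrt(33827)/7)) = 5598*(7*sqrt(33827)/33827) = 39186*sqrt(33827)/33827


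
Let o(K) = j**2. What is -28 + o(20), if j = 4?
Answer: -12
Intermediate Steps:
o(K) = 16 (o(K) = 4**2 = 16)
-28 + o(20) = -28 + 16 = -12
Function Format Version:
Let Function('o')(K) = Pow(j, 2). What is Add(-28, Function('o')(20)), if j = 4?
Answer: -12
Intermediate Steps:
Function('o')(K) = 16 (Function('o')(K) = Pow(4, 2) = 16)
Add(-28, Function('o')(20)) = Add(-28, 16) = -12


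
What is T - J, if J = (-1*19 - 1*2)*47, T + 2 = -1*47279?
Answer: -46294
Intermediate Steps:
T = -47281 (T = -2 - 1*47279 = -2 - 47279 = -47281)
J = -987 (J = (-19 - 2)*47 = -21*47 = -987)
T - J = -47281 - 1*(-987) = -47281 + 987 = -46294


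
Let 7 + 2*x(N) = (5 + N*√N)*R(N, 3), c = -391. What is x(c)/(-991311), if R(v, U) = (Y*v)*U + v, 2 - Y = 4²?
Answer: -13358/330437 + 6268121*I*√391/1982622 ≈ -0.040425 + 62.515*I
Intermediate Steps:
Y = -14 (Y = 2 - 1*4² = 2 - 1*16 = 2 - 16 = -14)
R(v, U) = v - 14*U*v (R(v, U) = (-14*v)*U + v = -14*U*v + v = v - 14*U*v)
x(N) = -7/2 - 41*N*(5 + N^(3/2))/2 (x(N) = -7/2 + ((5 + N*√N)*(N*(1 - 14*3)))/2 = -7/2 + ((5 + N^(3/2))*(N*(1 - 42)))/2 = -7/2 + ((5 + N^(3/2))*(N*(-41)))/2 = -7/2 + ((5 + N^(3/2))*(-41*N))/2 = -7/2 + (-41*N*(5 + N^(3/2)))/2 = -7/2 - 41*N*(5 + N^(3/2))/2)
x(c)/(-991311) = (-7/2 - 205/2*(-391) - 6268121*I*√391/2)/(-991311) = (-7/2 + 80155/2 - 6268121*I*√391/2)*(-1/991311) = (40074 - 6268121*I*√391/2)*(-1/991311) = -13358/330437 + 6268121*I*√391/1982622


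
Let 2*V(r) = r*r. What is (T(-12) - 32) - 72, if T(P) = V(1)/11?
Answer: -2287/22 ≈ -103.95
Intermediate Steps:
V(r) = r²/2 (V(r) = (r*r)/2 = r²/2)
T(P) = 1/22 (T(P) = ((½)*1²)/11 = ((½)*1)*(1/11) = (½)*(1/11) = 1/22)
(T(-12) - 32) - 72 = (1/22 - 32) - 72 = -703/22 - 72 = -2287/22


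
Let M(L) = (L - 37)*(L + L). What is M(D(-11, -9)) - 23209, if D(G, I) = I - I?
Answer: -23209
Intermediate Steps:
D(G, I) = 0
M(L) = 2*L*(-37 + L) (M(L) = (-37 + L)*(2*L) = 2*L*(-37 + L))
M(D(-11, -9)) - 23209 = 2*0*(-37 + 0) - 23209 = 2*0*(-37) - 23209 = 0 - 23209 = -23209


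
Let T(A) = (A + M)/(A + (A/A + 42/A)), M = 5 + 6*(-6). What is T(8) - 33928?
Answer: -1933988/57 ≈ -33930.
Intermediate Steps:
M = -31 (M = 5 - 36 = -31)
T(A) = (-31 + A)/(1 + A + 42/A) (T(A) = (A - 31)/(A + (A/A + 42/A)) = (-31 + A)/(A + (1 + 42/A)) = (-31 + A)/(1 + A + 42/A))
T(8) - 33928 = 8*(-31 + 8)/(42 + 8 + 8**2) - 33928 = 8*(-23)/(42 + 8 + 64) - 33928 = 8*(-23)/114 - 33928 = 8*(1/114)*(-23) - 33928 = -92/57 - 33928 = -1933988/57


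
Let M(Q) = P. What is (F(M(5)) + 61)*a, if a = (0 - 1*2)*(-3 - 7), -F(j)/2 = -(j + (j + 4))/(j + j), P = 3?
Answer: 3860/3 ≈ 1286.7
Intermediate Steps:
M(Q) = 3
F(j) = (4 + 2*j)/j (F(j) = -(-2)*(j + (j + 4))/(j + j) = -(-2)*(j + (4 + j))/((2*j)) = -(-2)*(4 + 2*j)*(1/(2*j)) = -(-2)*(4 + 2*j)/(2*j) = -(-1)*(4 + 2*j)/j = (4 + 2*j)/j)
a = 20 (a = (0 - 2)*(-10) = -2*(-10) = 20)
(F(M(5)) + 61)*a = ((2 + 4/3) + 61)*20 = (10/3 + 61)*20 = (193/3)*20 = 3860/3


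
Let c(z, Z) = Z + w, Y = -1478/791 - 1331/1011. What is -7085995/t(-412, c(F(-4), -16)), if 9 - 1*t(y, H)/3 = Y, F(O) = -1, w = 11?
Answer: -1888892429165/9744388 ≈ -1.9384e+5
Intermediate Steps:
Y = -2547079/799701 (Y = -1478*1/791 - 1331*1/1011 = -1478/791 - 1331/1011 = -2547079/799701 ≈ -3.1850)
c(z, Z) = 11 + Z (c(z, Z) = Z + 11 = 11 + Z)
t(y, H) = 9744388/266567 (t(y, H) = 27 - 3*(-2547079/799701) = 27 + 2547079/266567 = 9744388/266567)
-7085995/t(-412, c(F(-4), -16)) = -7085995/9744388/266567 = -7085995*266567/9744388 = -1888892429165/9744388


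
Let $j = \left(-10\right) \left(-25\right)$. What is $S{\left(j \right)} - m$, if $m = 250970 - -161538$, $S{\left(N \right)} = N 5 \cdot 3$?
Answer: $-408758$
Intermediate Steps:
$j = 250$
$S{\left(N \right)} = 15 N$ ($S{\left(N \right)} = 5 N 3 = 15 N$)
$m = 412508$ ($m = 250970 + 161538 = 412508$)
$S{\left(j \right)} - m = 15 \cdot 250 - 412508 = 3750 - 412508 = -408758$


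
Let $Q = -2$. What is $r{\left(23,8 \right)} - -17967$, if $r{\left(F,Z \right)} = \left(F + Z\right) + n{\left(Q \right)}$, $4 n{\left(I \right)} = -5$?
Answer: $\frac{71987}{4} \approx 17997.0$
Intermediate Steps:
$n{\left(I \right)} = - \frac{5}{4}$ ($n{\left(I \right)} = \frac{1}{4} \left(-5\right) = - \frac{5}{4}$)
$r{\left(F,Z \right)} = - \frac{5}{4} + F + Z$ ($r{\left(F,Z \right)} = \left(F + Z\right) - \frac{5}{4} = - \frac{5}{4} + F + Z$)
$r{\left(23,8 \right)} - -17967 = \left(- \frac{5}{4} + 23 + 8\right) - -17967 = \frac{119}{4} + 17967 = \frac{71987}{4}$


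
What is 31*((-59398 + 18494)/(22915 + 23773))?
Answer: -158503/5836 ≈ -27.160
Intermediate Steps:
31*((-59398 + 18494)/(22915 + 23773)) = 31*(-40904/46688) = 31*(-40904*1/46688) = 31*(-5113/5836) = -158503/5836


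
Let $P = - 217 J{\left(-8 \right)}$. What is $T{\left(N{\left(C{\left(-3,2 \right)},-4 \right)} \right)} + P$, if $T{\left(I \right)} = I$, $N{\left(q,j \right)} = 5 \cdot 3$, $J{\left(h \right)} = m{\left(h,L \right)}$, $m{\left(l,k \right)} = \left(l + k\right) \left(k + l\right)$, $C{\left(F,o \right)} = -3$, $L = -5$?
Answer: $-36658$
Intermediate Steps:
$m{\left(l,k \right)} = \left(k + l\right)^{2}$ ($m{\left(l,k \right)} = \left(k + l\right) \left(k + l\right) = \left(k + l\right)^{2}$)
$J{\left(h \right)} = \left(-5 + h\right)^{2}$
$N{\left(q,j \right)} = 15$
$P = -36673$ ($P = - 217 \left(-5 - 8\right)^{2} = - 217 \left(-13\right)^{2} = \left(-217\right) 169 = -36673$)
$T{\left(N{\left(C{\left(-3,2 \right)},-4 \right)} \right)} + P = 15 - 36673 = -36658$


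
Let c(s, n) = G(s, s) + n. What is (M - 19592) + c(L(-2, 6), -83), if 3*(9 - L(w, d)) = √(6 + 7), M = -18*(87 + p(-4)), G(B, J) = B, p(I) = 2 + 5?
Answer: -21358 - √13/3 ≈ -21359.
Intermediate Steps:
p(I) = 7
M = -1692 (M = -18*(87 + 7) = -18*94 = -1692)
L(w, d) = 9 - √13/3 (L(w, d) = 9 - √(6 + 7)/3 = 9 - √13/3)
c(s, n) = n + s (c(s, n) = s + n = n + s)
(M - 19592) + c(L(-2, 6), -83) = (-1692 - 19592) + (-83 + (9 - √13/3)) = -21284 + (-74 - √13/3) = -21358 - √13/3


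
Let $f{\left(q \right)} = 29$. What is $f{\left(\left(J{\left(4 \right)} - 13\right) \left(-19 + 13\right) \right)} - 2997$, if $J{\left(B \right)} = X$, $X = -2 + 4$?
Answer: $-2968$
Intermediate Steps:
$X = 2$
$J{\left(B \right)} = 2$
$f{\left(\left(J{\left(4 \right)} - 13\right) \left(-19 + 13\right) \right)} - 2997 = 29 - 2997 = -2968$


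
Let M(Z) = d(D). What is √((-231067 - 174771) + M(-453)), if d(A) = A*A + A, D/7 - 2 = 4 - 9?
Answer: I*√405418 ≈ 636.72*I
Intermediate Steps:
D = -21 (D = 14 + 7*(4 - 9) = 14 + 7*(-5) = 14 - 35 = -21)
d(A) = A + A² (d(A) = A² + A = A + A²)
M(Z) = 420 (M(Z) = -21*(1 - 21) = -21*(-20) = 420)
√((-231067 - 174771) + M(-453)) = √((-231067 - 174771) + 420) = √(-405838 + 420) = √(-405418) = I*√405418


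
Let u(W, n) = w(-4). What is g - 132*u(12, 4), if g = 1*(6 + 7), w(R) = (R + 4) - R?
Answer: -515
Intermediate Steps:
w(R) = 4 (w(R) = (4 + R) - R = 4)
u(W, n) = 4
g = 13 (g = 1*13 = 13)
g - 132*u(12, 4) = 13 - 132*4 = 13 - 528 = -515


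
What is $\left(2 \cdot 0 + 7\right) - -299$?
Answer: $306$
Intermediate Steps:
$\left(2 \cdot 0 + 7\right) - -299 = \left(0 + 7\right) + 299 = 7 + 299 = 306$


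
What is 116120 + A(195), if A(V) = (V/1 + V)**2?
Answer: 268220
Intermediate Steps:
A(V) = 4*V**2 (A(V) = (V*1 + V)**2 = (V + V)**2 = (2*V)**2 = 4*V**2)
116120 + A(195) = 116120 + 4*195**2 = 116120 + 4*38025 = 116120 + 152100 = 268220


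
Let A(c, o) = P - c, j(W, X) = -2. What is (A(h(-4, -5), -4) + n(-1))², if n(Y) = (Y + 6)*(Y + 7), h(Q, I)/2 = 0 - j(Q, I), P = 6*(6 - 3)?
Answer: 1936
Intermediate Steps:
P = 18 (P = 6*3 = 18)
h(Q, I) = 4 (h(Q, I) = 2*(0 - 1*(-2)) = 2*(0 + 2) = 2*2 = 4)
n(Y) = (6 + Y)*(7 + Y)
A(c, o) = 18 - c
(A(h(-4, -5), -4) + n(-1))² = ((18 - 1*4) + (42 + (-1)² + 13*(-1)))² = ((18 - 4) + (42 + 1 - 13))² = (14 + 30)² = 44² = 1936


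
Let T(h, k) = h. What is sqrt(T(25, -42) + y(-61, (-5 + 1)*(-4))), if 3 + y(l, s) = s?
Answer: sqrt(38) ≈ 6.1644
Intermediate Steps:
y(l, s) = -3 + s
sqrt(T(25, -42) + y(-61, (-5 + 1)*(-4))) = sqrt(25 + (-3 + (-5 + 1)*(-4))) = sqrt(25 + (-3 - 4*(-4))) = sqrt(25 + (-3 + 16)) = sqrt(25 + 13) = sqrt(38)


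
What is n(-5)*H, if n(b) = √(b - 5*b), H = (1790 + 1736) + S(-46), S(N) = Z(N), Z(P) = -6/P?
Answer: 162202*√5/23 ≈ 15769.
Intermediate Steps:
S(N) = -6/N
H = 81101/23 (H = (1790 + 1736) - 6/(-46) = 3526 - 6*(-1/46) = 3526 + 3/23 = 81101/23 ≈ 3526.1)
n(b) = 2*√(-b) (n(b) = √(-4*b) = 2*√(-b))
n(-5)*H = (2*√(-1*(-5)))*(81101/23) = (2*√5)*(81101/23) = 162202*√5/23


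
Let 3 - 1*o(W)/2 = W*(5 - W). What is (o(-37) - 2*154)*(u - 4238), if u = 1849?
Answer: -6703534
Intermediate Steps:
o(W) = 6 - 2*W*(5 - W)
(o(-37) - 2*154)*(u - 4238) = ((6 - 10*(-37) + 2*(-37)²) - 2*154)*(1849 - 4238) = ((6 + 370 + 2*1369) - 308)*(-2389) = ((6 + 370 + 2738) - 308)*(-2389) = (3114 - 308)*(-2389) = 2806*(-2389) = -6703534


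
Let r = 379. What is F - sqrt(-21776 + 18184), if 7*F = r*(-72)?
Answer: -27288/7 - 2*I*sqrt(898) ≈ -3898.3 - 59.933*I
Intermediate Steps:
F = -27288/7 (F = (379*(-72))/7 = (1/7)*(-27288) = -27288/7 ≈ -3898.3)
F - sqrt(-21776 + 18184) = -27288/7 - sqrt(-21776 + 18184) = -27288/7 - sqrt(-3592) = -27288/7 - 2*I*sqrt(898)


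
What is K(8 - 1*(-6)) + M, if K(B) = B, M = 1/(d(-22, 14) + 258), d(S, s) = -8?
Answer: 3501/250 ≈ 14.004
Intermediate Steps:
M = 1/250 (M = 1/(-8 + 258) = 1/250 ≈ 0.0040000)
K(8 - 1*(-6)) + M = (8 - 1*(-6)) + 1/250 = (8 + 6) + 1/250 = 14 + 1/250 = 3501/250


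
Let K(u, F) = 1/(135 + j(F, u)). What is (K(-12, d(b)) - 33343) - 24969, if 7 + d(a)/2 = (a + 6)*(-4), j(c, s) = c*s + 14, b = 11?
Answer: -113650087/1949 ≈ -58312.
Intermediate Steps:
j(c, s) = 14 + c*s
d(a) = -62 - 8*a (d(a) = -14 + 2*((a + 6)*(-4)) = -14 + 2*((6 + a)*(-4)) = -14 + 2*(-24 - 4*a) = -14 + (-48 - 8*a) = -62 - 8*a)
K(u, F) = 1/(149 + F*u) (K(u, F) = 1/(135 + (14 + F*u)) = 1/(149 + F*u))
(K(-12, d(b)) - 33343) - 24969 = (1/(149 + (-62 - 8*11)*(-12)) - 33343) - 24969 = (1/(149 + (-62 - 88)*(-12)) - 33343) - 24969 = (1/(149 - 150*(-12)) - 33343) - 24969 = (1/(149 + 1800) - 33343) - 24969 = (1/1949 - 33343) - 24969 = -64985506/1949 - 24969 = -113650087/1949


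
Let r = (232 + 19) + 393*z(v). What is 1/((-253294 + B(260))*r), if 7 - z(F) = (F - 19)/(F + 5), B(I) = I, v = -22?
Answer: -17/8836200314 ≈ -1.9239e-9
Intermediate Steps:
z(F) = 7 - (-19 + F)/(5 + F) (z(F) = 7 - (F - 19)/(F + 5) = 7 - (-19 + F)/(5 + F))
r = 34921/17 (r = (232 + 19) + 393*(6*(9 - 22)/(5 - 22)) = 251 + 393*(6*(-13)/(-17)) = 251 + 393*(6*(-1/17)*(-13)) = 251 + 393*(78/17) = 251 + 30654/17 = 34921/17 ≈ 2054.2)
1/((-253294 + B(260))*r) = 1/((-253294 + 260)*(34921/17)) = (17/34921)/(-253034) = -1/253034*17/34921 = -17/8836200314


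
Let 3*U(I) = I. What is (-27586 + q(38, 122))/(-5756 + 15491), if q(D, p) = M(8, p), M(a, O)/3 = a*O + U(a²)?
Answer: -8198/3245 ≈ -2.5263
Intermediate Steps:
U(I) = I/3
M(a, O) = a² + 3*O*a (M(a, O) = 3*(a*O + a²/3) = 3*(O*a + a²/3) = 3*(a²/3 + O*a) = a² + 3*O*a)
q(D, p) = 64 + 24*p (q(D, p) = 8*(8 + 3*p) = 64 + 24*p)
(-27586 + q(38, 122))/(-5756 + 15491) = (-27586 + (64 + 24*122))/(-5756 + 15491) = (-27586 + (64 + 2928))/9735 = (-27586 + 2992)*(1/9735) = -24594*1/9735 = -8198/3245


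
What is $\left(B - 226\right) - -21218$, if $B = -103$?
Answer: $20889$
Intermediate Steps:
$\left(B - 226\right) - -21218 = \left(-103 - 226\right) - -21218 = \left(-103 - 226\right) + 21218 = -329 + 21218 = 20889$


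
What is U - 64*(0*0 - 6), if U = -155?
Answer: 229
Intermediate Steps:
U - 64*(0*0 - 6) = -155 - 64*(0*0 - 6) = -155 - 64*(0 - 6) = -155 - 64*(-6) = -155 + 384 = 229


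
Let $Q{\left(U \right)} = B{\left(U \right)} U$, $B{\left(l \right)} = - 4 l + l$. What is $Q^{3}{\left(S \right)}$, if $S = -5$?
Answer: $-421875$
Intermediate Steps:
$B{\left(l \right)} = - 3 l$
$Q{\left(U \right)} = - 3 U^{2}$ ($Q{\left(U \right)} = - 3 U U = - 3 U^{2}$)
$Q^{3}{\left(S \right)} = \left(- 3 \left(-5\right)^{2}\right)^{3} = \left(\left(-3\right) 25\right)^{3} = \left(-75\right)^{3} = -421875$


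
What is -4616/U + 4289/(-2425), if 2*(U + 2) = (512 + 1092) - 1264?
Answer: -1489294/50925 ≈ -29.245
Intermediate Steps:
U = 168 (U = -2 + ((512 + 1092) - 1264)/2 = -2 + (1604 - 1264)/2 = -2 + (1/2)*340 = -2 + 170 = 168)
-4616/U + 4289/(-2425) = -4616/168 + 4289/(-2425) = -4616*1/168 + 4289*(-1/2425) = -577/21 - 4289/2425 = -1489294/50925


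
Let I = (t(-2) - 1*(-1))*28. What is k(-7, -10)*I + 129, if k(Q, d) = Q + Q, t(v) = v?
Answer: 521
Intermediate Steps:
I = -28 (I = (-2 - 1*(-1))*28 = (-2 + 1)*28 = -1*28 = -28)
k(Q, d) = 2*Q
k(-7, -10)*I + 129 = (2*(-7))*(-28) + 129 = -14*(-28) + 129 = 392 + 129 = 521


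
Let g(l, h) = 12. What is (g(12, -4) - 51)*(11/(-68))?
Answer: 429/68 ≈ 6.3088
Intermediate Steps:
(g(12, -4) - 51)*(11/(-68)) = (12 - 51)*(11/(-68)) = -429*(-1)/68 = -39*(-11/68) = 429/68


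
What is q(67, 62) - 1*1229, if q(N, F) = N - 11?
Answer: -1173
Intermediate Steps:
q(N, F) = -11 + N
q(67, 62) - 1*1229 = (-11 + 67) - 1*1229 = 56 - 1229 = -1173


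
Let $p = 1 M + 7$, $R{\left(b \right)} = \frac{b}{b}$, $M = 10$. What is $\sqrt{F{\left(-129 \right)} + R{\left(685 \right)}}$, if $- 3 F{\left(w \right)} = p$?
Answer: $\frac{i \sqrt{42}}{3} \approx 2.1602 i$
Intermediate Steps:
$R{\left(b \right)} = 1$
$p = 17$ ($p = 1 \cdot 10 + 7 = 10 + 7 = 17$)
$F{\left(w \right)} = - \frac{17}{3}$ ($F{\left(w \right)} = \left(- \frac{1}{3}\right) 17 = - \frac{17}{3}$)
$\sqrt{F{\left(-129 \right)} + R{\left(685 \right)}} = \sqrt{- \frac{17}{3} + 1} = \sqrt{- \frac{14}{3}} = \frac{i \sqrt{42}}{3}$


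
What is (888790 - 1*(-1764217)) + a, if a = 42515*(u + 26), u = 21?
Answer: 4651212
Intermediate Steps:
a = 1998205 (a = 42515*(21 + 26) = 42515*47 = 1998205)
(888790 - 1*(-1764217)) + a = (888790 - 1*(-1764217)) + 1998205 = (888790 + 1764217) + 1998205 = 2653007 + 1998205 = 4651212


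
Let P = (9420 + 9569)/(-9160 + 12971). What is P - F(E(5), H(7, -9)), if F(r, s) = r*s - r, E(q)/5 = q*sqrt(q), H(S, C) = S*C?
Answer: 18989/3811 + 1600*sqrt(5) ≈ 3582.7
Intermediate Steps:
H(S, C) = C*S
P = 18989/3811 ≈ 4.9827
E(q) = 5*q**(3/2) (E(q) = 5*(q*sqrt(q)) = 5*q**(3/2))
F(r, s) = -r + r*s
P - F(E(5), H(7, -9)) = 18989/3811 - 5*5**(3/2)*(-1 - 9*7) = 18989/3811 - 5*(5*sqrt(5))*(-1 - 63) = 18989/3811 - 25*sqrt(5)*(-64) = 18989/3811 - (-1600)*sqrt(5) = 18989/3811 + 1600*sqrt(5)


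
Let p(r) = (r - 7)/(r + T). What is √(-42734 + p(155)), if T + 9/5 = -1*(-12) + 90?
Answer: I*√4348595559/319 ≈ 206.72*I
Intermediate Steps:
T = 501/5 (T = -9/5 + (-1*(-12) + 90) = -9/5 + (12 + 90) = -9/5 + 102 = 501/5 ≈ 100.20)
p(r) = (-7 + r)/(501/5 + r) (p(r) = (r - 7)/(r + 501/5) = (-7 + r)/(501/5 + r))
√(-42734 + p(155)) = √(-42734 + 5*(-7 + 155)/(501 + 5*155)) = √(-42734 + 5*148/(501 + 775)) = √(-42734 + 5*148/1276) = √(-42734 + 5*(1/1276)*148) = √(-42734 + 185/319) = √(-13631961/319) = I*√4348595559/319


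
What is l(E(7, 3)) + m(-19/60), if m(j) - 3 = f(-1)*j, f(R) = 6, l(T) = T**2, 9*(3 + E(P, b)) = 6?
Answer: 589/90 ≈ 6.5444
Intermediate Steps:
E(P, b) = -7/3 (E(P, b) = -3 + (1/9)*6 = -3 + 2/3 = -7/3)
m(j) = 3 + 6*j
l(E(7, 3)) + m(-19/60) = (-7/3)**2 + (3 + 6*(-19/60)) = 49/9 + (3 + 6*(-19*1/60)) = 49/9 + (3 + 6*(-19/60)) = 49/9 + (3 - 19/10) = 49/9 + 11/10 = 589/90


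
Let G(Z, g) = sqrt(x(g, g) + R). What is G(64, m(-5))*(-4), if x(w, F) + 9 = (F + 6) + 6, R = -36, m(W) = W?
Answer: -4*I*sqrt(38) ≈ -24.658*I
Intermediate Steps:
x(w, F) = 3 + F (x(w, F) = -9 + ((F + 6) + 6) = -9 + ((6 + F) + 6) = -9 + (12 + F) = 3 + F)
G(Z, g) = sqrt(-33 + g) (G(Z, g) = sqrt((3 + g) - 36) = sqrt(-33 + g))
G(64, m(-5))*(-4) = sqrt(-33 - 5)*(-4) = sqrt(-38)*(-4) = (I*sqrt(38))*(-4) = -4*I*sqrt(38)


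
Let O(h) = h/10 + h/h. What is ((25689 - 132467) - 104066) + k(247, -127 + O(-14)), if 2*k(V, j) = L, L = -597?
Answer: -422285/2 ≈ -2.1114e+5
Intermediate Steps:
O(h) = 1 + h/10 (O(h) = h*(⅒) + 1 = h/10 + 1 = 1 + h/10)
k(V, j) = -597/2 (k(V, j) = (½)*(-597) = -597/2)
((25689 - 132467) - 104066) + k(247, -127 + O(-14)) = ((25689 - 132467) - 104066) - 597/2 = (-106778 - 104066) - 597/2 = -210844 - 597/2 = -422285/2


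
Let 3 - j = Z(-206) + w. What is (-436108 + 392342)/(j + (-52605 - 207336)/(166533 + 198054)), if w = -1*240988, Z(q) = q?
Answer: -2659419107/14656171783 ≈ -0.18145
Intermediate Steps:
w = -240988
j = 241197 (j = 3 - (-206 - 240988) = 3 - 1*(-241194) = 3 + 241194 = 241197)
(-436108 + 392342)/(j + (-52605 - 207336)/(166533 + 198054)) = (-436108 + 392342)/(241197 + (-52605 - 207336)/(166533 + 198054)) = -43766/(241197 - 259941/364587) = -43766/(241197 - 259941*1/364587) = -43766/(241197 - 86647/121529) = -43766/29312343566/121529 = -43766*121529/29312343566 = -2659419107/14656171783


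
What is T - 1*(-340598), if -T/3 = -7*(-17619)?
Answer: -29401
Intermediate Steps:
T = -369999 (T = -(-21)*(-17619) = -3*123333 = -369999)
T - 1*(-340598) = -369999 - 1*(-340598) = -369999 + 340598 = -29401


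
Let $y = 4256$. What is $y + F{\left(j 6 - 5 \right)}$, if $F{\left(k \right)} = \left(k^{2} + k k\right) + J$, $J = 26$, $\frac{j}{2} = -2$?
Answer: $5964$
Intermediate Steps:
$j = -4$ ($j = 2 \left(-2\right) = -4$)
$F{\left(k \right)} = 26 + 2 k^{2}$ ($F{\left(k \right)} = \left(k^{2} + k k\right) + 26 = \left(k^{2} + k^{2}\right) + 26 = 2 k^{2} + 26 = 26 + 2 k^{2}$)
$y + F{\left(j 6 - 5 \right)} = 4256 + \left(26 + 2 \left(\left(-4\right) 6 - 5\right)^{2}\right) = 4256 + \left(26 + 2 \left(-24 - 5\right)^{2}\right) = 4256 + \left(26 + 2 \left(-29\right)^{2}\right) = 4256 + \left(26 + 2 \cdot 841\right) = 4256 + \left(26 + 1682\right) = 4256 + 1708 = 5964$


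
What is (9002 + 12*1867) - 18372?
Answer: 13034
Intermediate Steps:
(9002 + 12*1867) - 18372 = (9002 + 22404) - 18372 = 31406 - 18372 = 13034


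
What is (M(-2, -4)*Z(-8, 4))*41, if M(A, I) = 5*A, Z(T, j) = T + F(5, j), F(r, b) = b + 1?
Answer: 1230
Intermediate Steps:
F(r, b) = 1 + b
Z(T, j) = 1 + T + j (Z(T, j) = T + (1 + j) = 1 + T + j)
(M(-2, -4)*Z(-8, 4))*41 = ((5*(-2))*(1 - 8 + 4))*41 = -10*(-3)*41 = 30*41 = 1230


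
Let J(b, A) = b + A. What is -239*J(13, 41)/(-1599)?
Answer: 4302/533 ≈ 8.0713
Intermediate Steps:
J(b, A) = A + b
-239*J(13, 41)/(-1599) = -239*(41 + 13)/(-1599) = -12906*(-1)/1599 = -239*(-18/533) = 4302/533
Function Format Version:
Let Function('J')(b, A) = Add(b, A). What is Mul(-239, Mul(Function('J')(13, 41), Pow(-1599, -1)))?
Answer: Rational(4302, 533) ≈ 8.0713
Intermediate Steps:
Function('J')(b, A) = Add(A, b)
Mul(-239, Mul(Function('J')(13, 41), Pow(-1599, -1))) = Mul(-239, Mul(Add(41, 13), Pow(-1599, -1))) = Mul(-239, Mul(54, Rational(-1, 1599))) = Mul(-239, Rational(-18, 533)) = Rational(4302, 533)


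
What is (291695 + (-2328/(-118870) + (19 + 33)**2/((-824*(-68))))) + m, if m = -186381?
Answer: 21920214361023/208141370 ≈ 1.0531e+5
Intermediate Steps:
(291695 + (-2328/(-118870) + (19 + 33)**2/((-824*(-68))))) + m = (291695 + (-2328/(-118870) + (19 + 33)**2/((-824*(-68))))) - 186381 = (291695 + (-2328*(-1/118870) + 52**2/56032)) - 186381 = (291695 + (1164/59435 + 2704*(1/56032))) - 186381 = (291695 + (1164/59435 + 169/3502)) - 186381 = (291695 + 14120843/208141370) - 186381 = 60713811042993/208141370 - 186381 = 21920214361023/208141370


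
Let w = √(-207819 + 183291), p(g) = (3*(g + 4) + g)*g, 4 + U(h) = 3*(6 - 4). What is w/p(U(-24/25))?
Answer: I*√1533/10 ≈ 3.9154*I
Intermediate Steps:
U(h) = 2 (U(h) = -4 + 3*(6 - 4) = -4 + 3*2 = -4 + 6 = 2)
p(g) = g*(12 + 4*g) (p(g) = (3*(4 + g) + g)*g = ((12 + 3*g) + g)*g = (12 + 4*g)*g = g*(12 + 4*g))
w = 4*I*√1533 (w = √(-24528) = 4*I*√1533 ≈ 156.61*I)
w/p(U(-24/25)) = (4*I*√1533)/((4*2*(3 + 2))) = (4*I*√1533)/((4*2*5)) = (4*I*√1533)/40 = (4*I*√1533)*(1/40) = I*√1533/10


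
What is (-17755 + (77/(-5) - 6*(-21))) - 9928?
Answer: -137862/5 ≈ -27572.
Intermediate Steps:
(-17755 + (77/(-5) - 6*(-21))) - 9928 = (-17755 + (77*(-⅕) + 126)) - 9928 = (-17755 + (-77/5 + 126)) - 9928 = (-17755 + 553/5) - 9928 = -88222/5 - 9928 = -137862/5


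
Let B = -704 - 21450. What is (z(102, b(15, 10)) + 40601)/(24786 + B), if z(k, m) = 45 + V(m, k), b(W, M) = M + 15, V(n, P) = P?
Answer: 10187/658 ≈ 15.482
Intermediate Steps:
b(W, M) = 15 + M
z(k, m) = 45 + k
B = -22154
(z(102, b(15, 10)) + 40601)/(24786 + B) = ((45 + 102) + 40601)/(24786 - 22154) = (147 + 40601)/2632 = 40748*(1/2632) = 10187/658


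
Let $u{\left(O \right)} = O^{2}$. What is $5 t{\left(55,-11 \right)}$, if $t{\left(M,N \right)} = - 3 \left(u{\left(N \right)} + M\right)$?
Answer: $-2640$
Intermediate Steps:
$t{\left(M,N \right)} = - 3 M - 3 N^{2}$ ($t{\left(M,N \right)} = - 3 \left(N^{2} + M\right) = - 3 \left(M + N^{2}\right) = - 3 M - 3 N^{2}$)
$5 t{\left(55,-11 \right)} = 5 \left(\left(-3\right) 55 - 3 \left(-11\right)^{2}\right) = 5 \left(-165 - 363\right) = 5 \left(-528\right) = -2640$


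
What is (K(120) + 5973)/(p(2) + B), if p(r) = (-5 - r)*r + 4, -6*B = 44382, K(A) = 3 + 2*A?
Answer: -2072/2469 ≈ -0.83921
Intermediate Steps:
B = -7397 (B = -⅙*44382 = -7397)
p(r) = 4 + r*(-5 - r) (p(r) = r*(-5 - r) + 4 = 4 + r*(-5 - r))
(K(120) + 5973)/(p(2) + B) = ((3 + 2*120) + 5973)/((4 - 1*2² - 5*2) - 7397) = ((3 + 240) + 5973)/((4 - 1*4 - 10) - 7397) = (243 + 5973)/((4 - 4 - 10) - 7397) = 6216/(-10 - 7397) = 6216/(-7407) = 6216*(-1/7407) = -2072/2469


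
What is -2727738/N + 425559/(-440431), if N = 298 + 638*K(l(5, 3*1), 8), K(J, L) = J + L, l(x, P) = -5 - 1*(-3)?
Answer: -601568115756/908609153 ≈ -662.08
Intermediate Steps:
l(x, P) = -2 (l(x, P) = -5 + 3 = -2)
N = 4126 (N = 298 + 638*(-2 + 8) = 298 + 638*6 = 298 + 3828 = 4126)
-2727738/N + 425559/(-440431) = -2727738/4126 + 425559/(-440431) = -2727738*1/4126 + 425559*(-1/440431) = -1363869/2063 - 425559/440431 = -601568115756/908609153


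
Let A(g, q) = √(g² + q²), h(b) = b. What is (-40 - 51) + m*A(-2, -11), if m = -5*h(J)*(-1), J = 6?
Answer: -91 + 150*√5 ≈ 244.41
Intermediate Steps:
m = 30 (m = -5*6*(-1) = -30*(-1) = 30)
(-40 - 51) + m*A(-2, -11) = (-40 - 51) + 30*√((-2)² + (-11)²) = -91 + 30*√(4 + 121) = -91 + 30*√125 = -91 + 30*(5*√5) = -91 + 150*√5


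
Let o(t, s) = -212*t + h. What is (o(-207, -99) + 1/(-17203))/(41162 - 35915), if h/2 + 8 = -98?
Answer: 250429805/30088047 ≈ 8.3232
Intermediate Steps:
h = -212 (h = -16 + 2*(-98) = -16 - 196 = -212)
o(t, s) = -212 - 212*t (o(t, s) = -212*t - 212 = -212 - 212*t)
(o(-207, -99) + 1/(-17203))/(41162 - 35915) = ((-212 - 212*(-207)) + 1/(-17203))/(41162 - 35915) = ((-212 + 43884) - 1/17203)/5247 = (43672 - 1/17203)*(1/5247) = (751289415/17203)*(1/5247) = 250429805/30088047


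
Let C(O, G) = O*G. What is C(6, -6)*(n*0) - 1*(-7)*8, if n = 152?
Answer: 56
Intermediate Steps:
C(O, G) = G*O
C(6, -6)*(n*0) - 1*(-7)*8 = (-6*6)*(152*0) - 1*(-7)*8 = -36*0 + 7*8 = 0 + 56 = 56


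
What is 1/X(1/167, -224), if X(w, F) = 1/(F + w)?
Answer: -37407/167 ≈ -223.99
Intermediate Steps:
1/X(1/167, -224) = 1/(1/(-224 + 1/167)) = 1/(1/(-37407/167)) = 1/(-167/37407) = -37407/167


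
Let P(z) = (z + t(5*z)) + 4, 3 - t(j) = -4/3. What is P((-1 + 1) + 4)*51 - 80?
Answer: 549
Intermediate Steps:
t(j) = 13/3 (t(j) = 3 - (-4)/3 = 3 - 1*(-4/3) = 3 + 4/3 = 13/3)
P(z) = 25/3 + z (P(z) = (z + 13/3) + 4 = (13/3 + z) + 4 = 25/3 + z)
P((-1 + 1) + 4)*51 - 80 = (25/3 + ((-1 + 1) + 4))*51 - 80 = (25/3 + (0 + 4))*51 - 80 = (25/3 + 4)*51 - 80 = (37/3)*51 - 80 = 629 - 80 = 549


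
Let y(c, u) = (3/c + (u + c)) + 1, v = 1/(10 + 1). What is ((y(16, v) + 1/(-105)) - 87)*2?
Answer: -1288631/9240 ≈ -139.46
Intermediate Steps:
v = 1/11 ≈ 0.090909
y(c, u) = 1 + c + u + 3/c (y(c, u) = (3/c + (c + u)) + 1 = (c + u + 3/c) + 1 = 1 + c + u + 3/c)
((y(16, v) + 1/(-105)) - 87)*2 = (((1 + 16 + 1/11 + 3/16) + 1/(-105)) - 87)*2 = (((1 + 16 + 1/11 + 3*(1/16)) - 1/105) - 87)*2 = (((1 + 16 + 1/11 + 3/16) - 1/105) - 87)*2 = ((3041/176 - 1/105) - 87)*2 = (319129/18480 - 87)*2 = -1288631/18480*2 = -1288631/9240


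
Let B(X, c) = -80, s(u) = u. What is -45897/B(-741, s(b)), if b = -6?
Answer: 45897/80 ≈ 573.71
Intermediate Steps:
-45897/B(-741, s(b)) = -45897/(-80) = -45897*(-1/80) = 45897/80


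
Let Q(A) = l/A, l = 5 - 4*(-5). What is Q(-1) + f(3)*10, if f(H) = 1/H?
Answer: -65/3 ≈ -21.667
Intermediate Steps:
l = 25 (l = 5 + 20 = 25)
Q(A) = 25/A
Q(-1) + f(3)*10 = 25/(-1) + 10/3 = 25*(-1) + (⅓)*10 = -25 + 10/3 = -65/3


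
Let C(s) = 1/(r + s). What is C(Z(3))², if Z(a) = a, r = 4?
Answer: 1/49 ≈ 0.020408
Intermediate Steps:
C(s) = 1/(4 + s)
C(Z(3))² = (1/(4 + 3))² = (1/7)² = (⅐)² = 1/49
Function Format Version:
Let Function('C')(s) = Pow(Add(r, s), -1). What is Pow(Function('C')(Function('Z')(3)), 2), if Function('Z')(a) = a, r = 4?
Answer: Rational(1, 49) ≈ 0.020408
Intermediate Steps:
Function('C')(s) = Pow(Add(4, s), -1)
Pow(Function('C')(Function('Z')(3)), 2) = Pow(Pow(Add(4, 3), -1), 2) = Pow(Pow(7, -1), 2) = Pow(Rational(1, 7), 2) = Rational(1, 49)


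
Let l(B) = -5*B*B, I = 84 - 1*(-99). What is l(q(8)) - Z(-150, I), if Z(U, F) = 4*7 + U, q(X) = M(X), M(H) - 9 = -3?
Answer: -58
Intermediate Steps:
I = 183 (I = 84 + 99 = 183)
M(H) = 6 (M(H) = 9 - 3 = 6)
q(X) = 6
l(B) = -5*B²
Z(U, F) = 28 + U
l(q(8)) - Z(-150, I) = -5*6² - (28 - 150) = -5*36 - 1*(-122) = -180 + 122 = -58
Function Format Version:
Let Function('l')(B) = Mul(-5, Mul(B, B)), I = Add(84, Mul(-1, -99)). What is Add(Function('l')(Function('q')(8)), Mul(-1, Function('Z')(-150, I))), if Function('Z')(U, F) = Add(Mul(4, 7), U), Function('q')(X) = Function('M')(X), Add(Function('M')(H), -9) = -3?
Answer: -58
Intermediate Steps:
I = 183 (I = Add(84, 99) = 183)
Function('M')(H) = 6 (Function('M')(H) = Add(9, -3) = 6)
Function('q')(X) = 6
Function('l')(B) = Mul(-5, Pow(B, 2))
Function('Z')(U, F) = Add(28, U)
Add(Function('l')(Function('q')(8)), Mul(-1, Function('Z')(-150, I))) = Add(Mul(-5, Pow(6, 2)), Mul(-1, Add(28, -150))) = Add(Mul(-5, 36), Mul(-1, -122)) = Add(-180, 122) = -58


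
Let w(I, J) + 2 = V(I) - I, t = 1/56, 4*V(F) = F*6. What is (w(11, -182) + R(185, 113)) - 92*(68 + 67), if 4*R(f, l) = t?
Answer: -2781295/224 ≈ -12417.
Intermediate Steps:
V(F) = 3*F/2 (V(F) = (F*6)/4 = (6*F)/4 = 3*F/2)
t = 1/56 ≈ 0.017857
w(I, J) = -2 + I/2 (w(I, J) = -2 + (3*I/2 - I) = -2 + I/2)
R(f, l) = 1/224 (R(f, l) = (¼)*(1/56) = 1/224)
(w(11, -182) + R(185, 113)) - 92*(68 + 67) = ((-2 + (½)*11) + 1/224) - 92*(68 + 67) = ((-2 + 11/2) + 1/224) - 92*135 = (7/2 + 1/224) - 12420 = 785/224 - 12420 = -2781295/224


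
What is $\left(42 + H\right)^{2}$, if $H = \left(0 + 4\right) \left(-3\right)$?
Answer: $900$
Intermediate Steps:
$H = -12$ ($H = 4 \left(-3\right) = -12$)
$\left(42 + H\right)^{2} = \left(42 - 12\right)^{2} = 30^{2} = 900$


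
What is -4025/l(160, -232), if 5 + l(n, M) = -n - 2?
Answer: 4025/167 ≈ 24.102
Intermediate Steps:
l(n, M) = -7 - n (l(n, M) = -5 + (-n - 2) = -5 + (-2 - n) = -7 - n)
-4025/l(160, -232) = -4025/(-7 - 1*160) = -4025/(-7 - 160) = -4025/(-167) = -4025*(-1/167) = 4025/167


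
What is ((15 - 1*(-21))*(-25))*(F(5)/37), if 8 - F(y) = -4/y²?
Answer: -7344/37 ≈ -198.49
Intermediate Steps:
F(y) = 8 + 4/y² (F(y) = 8 - (-4)/(y*y) = 8 - (-4)/(y²) = 8 - (-4)/y² = 8 + 4/y²)
((15 - 1*(-21))*(-25))*(F(5)/37) = ((15 - 1*(-21))*(-25))*((8 + 4/5²)/37) = ((15 + 21)*(-25))*((8 + 4*(1/25))*(1/37)) = (36*(-25))*((8 + 4/25)*(1/37)) = -7344/37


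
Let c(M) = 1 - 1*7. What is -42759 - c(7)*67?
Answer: -42357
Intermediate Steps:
c(M) = -6 (c(M) = 1 - 7 = -6)
-42759 - c(7)*67 = -42759 - (-6)*67 = -42759 - 1*(-402) = -42759 + 402 = -42357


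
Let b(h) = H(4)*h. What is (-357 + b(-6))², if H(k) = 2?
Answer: 136161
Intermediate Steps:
b(h) = 2*h
(-357 + b(-6))² = (-357 + 2*(-6))² = (-357 - 12)² = (-369)² = 136161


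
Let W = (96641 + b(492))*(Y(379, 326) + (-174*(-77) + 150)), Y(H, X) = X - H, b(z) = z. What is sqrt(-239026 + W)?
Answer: sqrt(1310570809) ≈ 36202.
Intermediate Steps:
W = 1310809835 (W = (96641 + 492)*((326 - 1*379) + (-174*(-77) + 150)) = 97133*((326 - 379) + (13398 + 150)) = 97133*(-53 + 13548) = 97133*13495 = 1310809835)
sqrt(-239026 + W) = sqrt(-239026 + 1310809835) = sqrt(1310570809)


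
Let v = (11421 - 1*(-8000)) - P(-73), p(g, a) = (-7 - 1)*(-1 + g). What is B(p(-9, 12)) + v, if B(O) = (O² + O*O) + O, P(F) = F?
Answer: 32374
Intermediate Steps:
p(g, a) = 8 - 8*g (p(g, a) = -8*(-1 + g) = 8 - 8*g)
B(O) = O + 2*O² (B(O) = (O² + O²) + O = 2*O² + O = O + 2*O²)
v = 19494 (v = (11421 - 1*(-8000)) - 1*(-73) = (11421 + 8000) + 73 = 19421 + 73 = 19494)
B(p(-9, 12)) + v = (8 - 8*(-9))*(1 + 2*(8 - 8*(-9))) + 19494 = (8 + 72)*(1 + 2*(8 + 72)) + 19494 = 80*(1 + 2*80) + 19494 = 80*(1 + 160) + 19494 = 80*161 + 19494 = 12880 + 19494 = 32374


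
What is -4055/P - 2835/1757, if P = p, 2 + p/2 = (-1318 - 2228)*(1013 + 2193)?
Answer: -9207449375/5706975956 ≈ -1.6134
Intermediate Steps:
p = -22736956 (p = -4 + 2*((-1318 - 2228)*(1013 + 2193)) = -4 + 2*(-3546*3206) = -4 + 2*(-11368476) = -4 - 22736952 = -22736956)
P = -22736956
-4055/P - 2835/1757 = -4055/(-22736956) - 2835/1757 = -4055*(-1/22736956) - 2835*1/1757 = 4055/22736956 - 405/251 = -9207449375/5706975956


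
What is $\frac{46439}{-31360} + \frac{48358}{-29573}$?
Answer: $- \frac{2889847427}{927409280} \approx -3.116$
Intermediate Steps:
$\frac{46439}{-31360} + \frac{48358}{-29573} = 46439 \left(- \frac{1}{31360}\right) + 48358 \left(- \frac{1}{29573}\right) = - \frac{46439}{31360} - \frac{48358}{29573} = - \frac{2889847427}{927409280}$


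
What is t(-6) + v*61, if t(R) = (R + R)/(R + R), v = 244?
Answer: 14885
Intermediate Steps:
t(R) = 1 (t(R) = (2*R)/((2*R)) = (2*R)*(1/(2*R)) = 1)
t(-6) + v*61 = 1 + 244*61 = 1 + 14884 = 14885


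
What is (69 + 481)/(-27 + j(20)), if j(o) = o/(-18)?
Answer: -450/23 ≈ -19.565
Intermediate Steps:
j(o) = -o/18 (j(o) = o*(-1/18) = -o/18)
(69 + 481)/(-27 + j(20)) = (69 + 481)/(-27 - 1/18*20) = 550/(-27 - 10/9) = 550/(-253/9) = 550*(-9/253) = -450/23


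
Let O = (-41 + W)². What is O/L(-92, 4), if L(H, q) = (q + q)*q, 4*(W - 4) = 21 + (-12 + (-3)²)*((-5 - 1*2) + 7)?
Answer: 16129/512 ≈ 31.502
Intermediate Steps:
W = 37/4 (W = 4 + (21 + (-12 + (-3)²)*((-5 - 1*2) + 7))/4 = 4 + (21 + (-12 + 9)*((-5 - 2) + 7))/4 = 4 + (21 - 3*(-7 + 7))/4 = 4 + (21 - 3*0)/4 = 4 + (21 + 0)/4 = 4 + (¼)*21 = 4 + 21/4 = 37/4 ≈ 9.2500)
L(H, q) = 2*q² (L(H, q) = (2*q)*q = 2*q²)
O = 16129/16 (O = (-41 + 37/4)² = (-127/4)² = 16129/16 ≈ 1008.1)
O/L(-92, 4) = 16129/(16*((2*4²))) = 16129/(16*((2*16))) = (16129/16)/32 = (16129/16)*(1/32) = 16129/512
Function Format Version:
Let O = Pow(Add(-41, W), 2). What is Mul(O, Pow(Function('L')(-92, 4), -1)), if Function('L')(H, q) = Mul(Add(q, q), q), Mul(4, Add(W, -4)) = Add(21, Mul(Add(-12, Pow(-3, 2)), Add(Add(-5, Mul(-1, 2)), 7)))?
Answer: Rational(16129, 512) ≈ 31.502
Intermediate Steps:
W = Rational(37, 4) (W = Add(4, Mul(Rational(1, 4), Add(21, Mul(Add(-12, Pow(-3, 2)), Add(Add(-5, Mul(-1, 2)), 7))))) = Add(4, Mul(Rational(1, 4), Add(21, Mul(Add(-12, 9), Add(Add(-5, -2), 7))))) = Add(4, Mul(Rational(1, 4), Add(21, Mul(-3, Add(-7, 7))))) = Add(4, Mul(Rational(1, 4), Add(21, Mul(-3, 0)))) = Add(4, Mul(Rational(1, 4), Add(21, 0))) = Add(4, Mul(Rational(1, 4), 21)) = Add(4, Rational(21, 4)) = Rational(37, 4) ≈ 9.2500)
Function('L')(H, q) = Mul(2, Pow(q, 2)) (Function('L')(H, q) = Mul(Mul(2, q), q) = Mul(2, Pow(q, 2)))
O = Rational(16129, 16) (O = Pow(Add(-41, Rational(37, 4)), 2) = Pow(Rational(-127, 4), 2) = Rational(16129, 16) ≈ 1008.1)
Mul(O, Pow(Function('L')(-92, 4), -1)) = Mul(Rational(16129, 16), Pow(Mul(2, Pow(4, 2)), -1)) = Mul(Rational(16129, 16), Pow(Mul(2, 16), -1)) = Mul(Rational(16129, 16), Pow(32, -1)) = Mul(Rational(16129, 16), Rational(1, 32)) = Rational(16129, 512)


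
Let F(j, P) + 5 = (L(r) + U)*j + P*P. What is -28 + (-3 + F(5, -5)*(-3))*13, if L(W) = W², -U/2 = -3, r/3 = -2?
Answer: -9037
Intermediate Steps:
r = -6 (r = 3*(-2) = -6)
U = 6 (U = -2*(-3) = 6)
F(j, P) = -5 + P² + 42*j (F(j, P) = -5 + (((-6)² + 6)*j + P*P) = -5 + ((36 + 6)*j + P²) = -5 + (42*j + P²) = -5 + (P² + 42*j) = -5 + P² + 42*j)
-28 + (-3 + F(5, -5)*(-3))*13 = -28 + (-3 + (-5 + (-5)² + 42*5)*(-3))*13 = -28 + (-3 + (-5 + 25 + 210)*(-3))*13 = -28 + (-3 + 230*(-3))*13 = -28 + (-3 - 690)*13 = -28 - 693*13 = -28 - 9009 = -9037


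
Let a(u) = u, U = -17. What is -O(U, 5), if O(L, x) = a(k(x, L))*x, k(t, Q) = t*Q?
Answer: 425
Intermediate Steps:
k(t, Q) = Q*t
O(L, x) = L*x² (O(L, x) = (L*x)*x = L*x²)
-O(U, 5) = -(-17)*5² = -(-17)*25 = -1*(-425) = 425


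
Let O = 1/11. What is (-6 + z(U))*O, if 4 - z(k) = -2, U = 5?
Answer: 0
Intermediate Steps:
z(k) = 6 (z(k) = 4 - 1*(-2) = 4 + 2 = 6)
O = 1/11 ≈ 0.090909
(-6 + z(U))*O = (-6 + 6)*(1/11) = 0*(1/11) = 0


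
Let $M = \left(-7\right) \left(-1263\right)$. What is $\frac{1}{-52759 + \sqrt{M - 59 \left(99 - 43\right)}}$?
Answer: $- \frac{7537}{397643792} - \frac{\sqrt{113}}{397643792} \approx -1.8981 \cdot 10^{-5}$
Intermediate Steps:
$M = 8841$
$\frac{1}{-52759 + \sqrt{M - 59 \left(99 - 43\right)}} = \frac{1}{-52759 + \sqrt{8841 - 59 \left(99 - 43\right)}} = \frac{1}{-52759 + \sqrt{8841 - 3304}} = \frac{1}{-52759 + \sqrt{5537}} = \frac{1}{-52759 + 7 \sqrt{113}}$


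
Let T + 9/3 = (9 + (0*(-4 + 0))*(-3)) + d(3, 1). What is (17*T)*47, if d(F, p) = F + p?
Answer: 7990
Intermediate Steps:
T = 10 (T = -3 + ((9 + (0*(-4 + 0))*(-3)) + (3 + 1)) = -3 + ((9 + (0*(-4))*(-3)) + 4) = -3 + ((9 + 0*(-3)) + 4) = -3 + ((9 + 0) + 4) = -3 + (9 + 4) = -3 + 13 = 10)
(17*T)*47 = (17*10)*47 = 170*47 = 7990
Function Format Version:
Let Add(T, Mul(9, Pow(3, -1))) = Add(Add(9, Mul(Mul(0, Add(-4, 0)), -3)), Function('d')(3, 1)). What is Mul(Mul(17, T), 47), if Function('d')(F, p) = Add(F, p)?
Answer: 7990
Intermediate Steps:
T = 10 (T = Add(-3, Add(Add(9, Mul(Mul(0, Add(-4, 0)), -3)), Add(3, 1))) = Add(-3, Add(Add(9, Mul(Mul(0, -4), -3)), 4)) = Add(-3, Add(Add(9, Mul(0, -3)), 4)) = Add(-3, Add(Add(9, 0), 4)) = Add(-3, Add(9, 4)) = Add(-3, 13) = 10)
Mul(Mul(17, T), 47) = Mul(Mul(17, 10), 47) = Mul(170, 47) = 7990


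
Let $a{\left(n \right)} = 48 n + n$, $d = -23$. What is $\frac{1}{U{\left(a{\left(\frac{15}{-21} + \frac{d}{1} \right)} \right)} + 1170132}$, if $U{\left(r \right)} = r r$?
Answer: $\frac{1}{2520376} \approx 3.9677 \cdot 10^{-7}$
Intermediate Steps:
$a{\left(n \right)} = 49 n$
$U{\left(r \right)} = r^{2}$
$\frac{1}{U{\left(a{\left(\frac{15}{-21} + \frac{d}{1} \right)} \right)} + 1170132} = \frac{1}{\left(49 \left(\frac{15}{-21} - \frac{23}{1}\right)\right)^{2} + 1170132} = \frac{1}{\left(49 \left(15 \left(- \frac{1}{21}\right) - 23\right)\right)^{2} + 1170132} = \frac{1}{\left(49 \left(- \frac{5}{7} - 23\right)\right)^{2} + 1170132} = \frac{1}{\left(49 \left(- \frac{166}{7}\right)\right)^{2} + 1170132} = \frac{1}{\left(-1162\right)^{2} + 1170132} = \frac{1}{1350244 + 1170132} = \frac{1}{2520376}$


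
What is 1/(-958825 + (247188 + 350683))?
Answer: -1/360954 ≈ -2.7704e-6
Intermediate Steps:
1/(-958825 + (247188 + 350683)) = 1/(-958825 + 597871) = 1/(-360954) = -1/360954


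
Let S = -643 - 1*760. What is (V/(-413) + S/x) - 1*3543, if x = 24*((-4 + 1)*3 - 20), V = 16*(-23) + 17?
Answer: -1017604529/287448 ≈ -3540.1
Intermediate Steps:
S = -1403 (S = -643 - 760 = -1403)
V = -351 (V = -368 + 17 = -351)
x = -696 (x = 24*(-3*3 - 20) = 24*(-9 - 20) = 24*(-29) = -696)
(V/(-413) + S/x) - 1*3543 = (-351/(-413) - 1403/(-696)) - 1*3543 = (-351*(-1/413) - 1403*(-1/696)) - 3543 = (351/413 + 1403/696) - 3543 = 823735/287448 - 3543 = -1017604529/287448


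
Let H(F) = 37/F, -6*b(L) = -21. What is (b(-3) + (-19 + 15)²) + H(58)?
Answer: 584/29 ≈ 20.138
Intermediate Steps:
b(L) = 7/2 (b(L) = -⅙*(-21) = 7/2)
(b(-3) + (-19 + 15)²) + H(58) = (7/2 + (-19 + 15)²) + 37/58 = (7/2 + (-4)²) + 37*(1/58) = (7/2 + 16) + 37/58 = 39/2 + 37/58 = 584/29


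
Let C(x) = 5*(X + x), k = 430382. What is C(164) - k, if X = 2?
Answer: -429552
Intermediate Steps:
C(x) = 10 + 5*x (C(x) = 5*(2 + x) = 10 + 5*x)
C(164) - k = (10 + 5*164) - 1*430382 = (10 + 820) - 430382 = 830 - 430382 = -429552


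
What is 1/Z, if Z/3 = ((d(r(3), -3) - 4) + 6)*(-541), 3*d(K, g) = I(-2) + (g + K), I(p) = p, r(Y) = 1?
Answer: -1/1082 ≈ -0.00092421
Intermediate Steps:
d(K, g) = -⅔ + K/3 + g/3 (d(K, g) = (-2 + (g + K))/3 = (-2 + (K + g))/3 = (-2 + K + g)/3 = -⅔ + K/3 + g/3)
Z = -1082 (Z = 3*((((-⅔ + (⅓)*1 + (⅓)*(-3)) - 4) + 6)*(-541)) = 3*((((-⅔ + ⅓ - 1) - 4) + 6)*(-541)) = 3*(((-4/3 - 4) + 6)*(-541)) = 3*((-16/3 + 6)*(-541)) = 3*((⅔)*(-541)) = 3*(-1082/3) = -1082)
1/Z = 1/(-1082) = -1/1082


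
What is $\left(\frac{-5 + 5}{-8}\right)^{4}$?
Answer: $0$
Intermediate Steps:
$\left(\frac{-5 + 5}{-8}\right)^{4} = \left(0 \left(- \frac{1}{8}\right)\right)^{4} = 0^{4} = 0$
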